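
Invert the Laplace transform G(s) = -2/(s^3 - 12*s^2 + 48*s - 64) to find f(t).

Rewrite the denominator: s^3 - 12*s^2 + 48*s - 64 = (s - 4)^3.
The form in (s - 4) signals a first-shifting-theorem factor e^(4t).
Since L{t^2} = 2!/s^3 = 2/s^3, the inverse is t^2*e^(4*t), scaled by -1.

f(t) = -t^2*exp(4*t)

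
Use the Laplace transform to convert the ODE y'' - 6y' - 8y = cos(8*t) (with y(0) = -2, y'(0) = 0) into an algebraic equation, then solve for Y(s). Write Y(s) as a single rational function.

Apply the Laplace transform to the equation.
With L{y''} = s^2 Y - s·y(0) - y'(0) and L{y'} = sY - y(0), with y(0) = -2, y'(0) = 0: the LHS transforms to (s^2 - 6*s - 8)Y - (-2*s + 12).
The right side is L{cos(8*t)} = s/(s^2 + 64).
So (s^2 - 6*s - 8)Y = s/(s^2 + 64) + (-2*s + 12).
Solve for Y(s) and write it as one ratio of polynomials.

Y(s) = (-2*s^3 + 12*s^2 - 127*s + 768)/(s^4 - 6*s^3 + 56*s^2 - 384*s - 512)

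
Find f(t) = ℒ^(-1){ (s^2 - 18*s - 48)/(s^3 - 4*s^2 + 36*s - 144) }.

Factor the denominator: s^3 - 4*s^2 + 36*s - 144 = (s - 4)*(s^2 + 36).
Partial fraction decomposition gives [-2/(s - 4)] + [3*s/(s^2 + 36)] + [-6/(s^2 + 36)].
Invert each term: -2/(s - 4) ↔ -2e^(4t); 3·s/(s^2 + 36) ↔ 3cos(6t); -1·6/(s^2 + 36) ↔ -sin(6t).

f(t) = -2*exp(4*t) - sin(6*t) + 3*cos(6*t)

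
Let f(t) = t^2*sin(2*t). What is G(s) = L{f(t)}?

G(s) = 4*(3*s^2 - 4)/(s^2 + 4)^3

L{sin(2t)} = 2/(s^2 + 4).
Then apply L{t^2·g(t)} = (-1)^2 d^2/ds^2[H(s)] with H(s) = 2/(s^2 + 4):
differentiating 2 times and applying the sign gives 4*(3*s^2 - 4)/(s^2 + 4)^3.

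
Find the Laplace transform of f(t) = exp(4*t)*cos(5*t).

(s - 4)/((s - 4)^2 + 25)

L{cos(5t)} = s/(s^2 + 25).
By the first shifting theorem, multiplying by e^(4t) replaces s with s - 4.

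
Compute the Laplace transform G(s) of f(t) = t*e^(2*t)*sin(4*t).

G(s) = 8*(s - 2)/(s^2 - 4*s + 20)^2

L{sin(4t)} = 4/(s^2 + 16).
Multiplying by e^(2t) shifts s → s - 2, so L{e^(2*t)*sin(4*t)} = 4/((s - 2)^2 + 16).
Then apply L{t·g(t)} = -d/ds[H(s)] with H(s) = 4/((s - 2)^2 + 16):
differentiating 1 time and applying the sign gives 8*(s - 2)/(s^2 - 4*s + 20)^2.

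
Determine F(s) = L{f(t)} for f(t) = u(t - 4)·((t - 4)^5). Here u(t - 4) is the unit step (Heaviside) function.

By the second shifting theorem, L{u(t - c)·g(t - c)} = e^(-cs)·G(s) with c = 4 and G(s) = L{g(t)}.
L{t^5} = 5!/s^6 = 120/s^6.

F(s) = 120*exp(-4*s)/s^6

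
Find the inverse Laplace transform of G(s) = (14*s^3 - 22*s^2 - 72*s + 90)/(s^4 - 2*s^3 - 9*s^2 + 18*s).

3*exp(3*t) + 3*exp(2*t) + 5 + 3*exp(-3*t)

Factor the denominator: s^4 - 2*s^3 - 9*s^2 + 18*s = s*(s - 3)*(s - 2)*(s + 3).
Partial fraction decomposition gives [3/(s + 3)] + [3/(s - 3)] + [5/s] + [3/(s - 2)].
Invert each term: 3/(s + 3) ↔ 3e^(-3t); 3/(s - 3) ↔ 3e^(3t); 5/(s - 0) ↔ 5e^(0t); 3/(s - 2) ↔ 3e^(2t).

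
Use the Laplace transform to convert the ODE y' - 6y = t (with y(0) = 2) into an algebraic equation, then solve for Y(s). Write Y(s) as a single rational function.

Take the Laplace transform of both sides.
With L{y'} = sY - y(0) = sY - 2: the LHS transforms to (s - 6)Y - (2).
The right side is L{t} = s^(-2).
So (s - 6)Y = s^(-2) + (2).
Solve for Y(s) and write it as one ratio of polynomials.

Y(s) = (2*s^2 + 1)/(s^3 - 6*s^2)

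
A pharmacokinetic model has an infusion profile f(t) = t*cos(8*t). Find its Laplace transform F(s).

L{cos(8t)} = s/(s^2 + 64).
Then apply L{t·g(t)} = -d/ds[G(s)] with G(s) = s/(s^2 + 64):
differentiating 1 time and applying the sign gives (s - 8)*(s + 8)/(s^2 + 64)^2.

F(s) = (s - 8)*(s + 8)/(s^2 + 64)^2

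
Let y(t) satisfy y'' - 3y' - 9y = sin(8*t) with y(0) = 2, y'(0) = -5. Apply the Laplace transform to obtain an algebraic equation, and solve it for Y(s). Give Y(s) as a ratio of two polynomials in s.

Y(s) = (2*s^3 - 11*s^2 + 128*s - 696)/(s^4 - 3*s^3 + 55*s^2 - 192*s - 576)

Apply the Laplace transform to the equation.
With L{y''} = s^2 Y - s·y(0) - y'(0) and L{y'} = sY - y(0), with y(0) = 2, y'(0) = -5: the LHS transforms to (s^2 - 3*s - 9)Y - (2*s - 11).
The right side is L{sin(8*t)} = 8/(s^2 + 64).
So (s^2 - 3*s - 9)Y = 8/(s^2 + 64) + (2*s - 11).
Solve for Y(s) and write it as one ratio of polynomials.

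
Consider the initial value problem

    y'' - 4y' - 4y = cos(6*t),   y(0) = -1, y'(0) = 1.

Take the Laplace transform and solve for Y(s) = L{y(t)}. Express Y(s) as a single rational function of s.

Apply the Laplace transform to the equation.
With L{y''} = s^2 Y - s·y(0) - y'(0) and L{y'} = sY - y(0), with y(0) = -1, y'(0) = 1: the LHS transforms to (s^2 - 4*s - 4)Y - (-s + 5).
The right side is L{cos(6*t)} = s/(s^2 + 36).
So (s^2 - 4*s - 4)Y = s/(s^2 + 36) + (-s + 5).
Solve for Y(s) and write it as one ratio of polynomials.

Y(s) = (-s^3 + 5*s^2 - 35*s + 180)/(s^4 - 4*s^3 + 32*s^2 - 144*s - 144)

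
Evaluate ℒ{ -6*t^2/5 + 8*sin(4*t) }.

Apply the Laplace transform termwise.
(-6/5)·[L{t^2} = 2!/s^3 = 2/s^3]; (8)·[L{sin(4t)} = 4/(s^2 + 16)].

32/(s^2 + 16) - 12/(5*s^3)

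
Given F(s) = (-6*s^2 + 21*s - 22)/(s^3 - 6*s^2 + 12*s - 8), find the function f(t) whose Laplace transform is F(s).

f(t) = -2*t^2*exp(2*t) - 3*t*exp(2*t) - 6*exp(2*t)

Factor the denominator: s^3 - 6*s^2 + 12*s - 8 = (s - 2)^3.
Partial fraction decomposition gives [-6/(s - 2)] + [-3/(s - 2)^2] + [-4/(s - 2)^3].
Invert each term: -6/(s - 2) ↔ -6e^(2t); -3/(s - 2)^2 ↔ -3t·e^(2t); -4/(s - 2)^3 ↔ (-2)t^2·e^(2t).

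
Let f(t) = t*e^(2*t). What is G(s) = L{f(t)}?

G(s) = (s - 2)^(-2)

L{e^(2t)} = 1/(s - 2).
Then apply L{t·g(t)} = -d/ds[H(s)] with H(s) = 1/(s - 2):
differentiating 1 time and applying the sign gives (s - 2)^(-2).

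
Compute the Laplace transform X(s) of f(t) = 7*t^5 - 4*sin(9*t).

The transform is linear, so treat each term independently.
(-4)·[L{sin(9t)} = 9/(s^2 + 81)]; (7)·[L{t^5} = 5!/s^6 = 120/s^6].

X(s) = -36/(s^2 + 81) + 840/s^6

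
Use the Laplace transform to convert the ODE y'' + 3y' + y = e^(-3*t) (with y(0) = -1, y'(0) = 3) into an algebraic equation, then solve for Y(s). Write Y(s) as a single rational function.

Laplace-transform each side.
The derivative rules (L{y''} = s^2 Y - s·y(0) - y'(0) and L{y'} = sY - y(0), with y(0) = -1, y'(0) = 3) turn the left side into (s^2 + 3*s + 1)Y - (-s).
The right side is L{e^(-3*t)} = 1/(s + 3).
So (s^2 + 3*s + 1)Y = 1/(s + 3) + (-s).
Solve for Y(s) and write it as one ratio of polynomials.

Y(s) = (-s^2 - 3*s + 1)/(s^3 + 6*s^2 + 10*s + 3)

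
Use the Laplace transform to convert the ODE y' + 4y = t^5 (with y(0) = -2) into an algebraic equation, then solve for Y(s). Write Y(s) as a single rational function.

Y(s) = (-2*s^6 + 120)/(s^7 + 4*s^6)

Apply the Laplace transform to the equation.
The derivative rules (L{y'} = sY - y(0) = sY - (-2)) turn the left side into (s + 4)Y - (-2).
The right side is L{t^5} = 120/s^6.
So (s + 4)Y = 120/s^6 + (-2).
Solve for Y(s) and write it as one ratio of polynomials.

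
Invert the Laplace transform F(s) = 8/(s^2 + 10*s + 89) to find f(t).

f(t) = exp(-5*t)*sin(8*t)

Rewrite the denominator: s^2 + 10*s + 89 = (s + 5)^2 + 64.
The form in (s + 5) signals a first-shifting-theorem factor e^(-5t).
Since L{sin(8t)} = 8/(s^2 + 64), the inverse is e^(-5*t)*sin(8*t).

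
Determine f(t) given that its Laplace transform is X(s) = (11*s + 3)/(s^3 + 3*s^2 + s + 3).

f(t) = 2*sin(t) + 3*cos(t) - 3*exp(-3*t)

Factor the denominator: s^3 + 3*s^2 + s + 3 = (s + 3)*(s^2 + 1).
Partial fraction decomposition gives [-3/(s + 3)] + [3*s/(s^2 + 1)] + [2/(s^2 + 1)].
Invert each term: -3/(s + 3) ↔ -3e^(-3t); 3·s/(s^2 + 1) ↔ 3cos(t); 2·1/(s^2 + 1) ↔ 2sin(t).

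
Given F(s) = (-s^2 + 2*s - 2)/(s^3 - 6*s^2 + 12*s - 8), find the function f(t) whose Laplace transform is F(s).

f(t) = -t^2*exp(2*t) - 2*t*exp(2*t) - exp(2*t)

Factor the denominator: s^3 - 6*s^2 + 12*s - 8 = (s - 2)^3.
Partial fraction decomposition gives [-1/(s - 2)] + [-2/(s - 2)^2] + [-2/(s - 2)^3].
Invert each term: -1/(s - 2) ↔ -e^(2t); -2/(s - 2)^2 ↔ -2t·e^(2t); -2/(s - 2)^3 ↔ (-1)t^2·e^(2t).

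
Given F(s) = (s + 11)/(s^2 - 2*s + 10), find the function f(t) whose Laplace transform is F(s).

Complete the square in the denominator: s^2 - 2*s + 10 = (s - 1)^2 + 3^2.
Split the numerator to match: s + 11 = 1·(s - 1) + 4·3.
Invert each term: 1·(s - 1)/((s - 1)^2 + 9) ↔ e^(t)cos(3t); 4·3/((s - 1)^2 + 9) ↔ 4e^(t)sin(3t).

f(t) = 4*exp(t)*sin(3*t) + exp(t)*cos(3*t)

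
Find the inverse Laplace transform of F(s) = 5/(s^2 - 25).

Since L{sinh(5t)} = 5/(s^2 - 25), the inverse is sinh(5*t).

sinh(5*t)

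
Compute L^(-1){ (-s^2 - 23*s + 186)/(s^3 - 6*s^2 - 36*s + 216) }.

Factor the denominator: s^3 - 6*s^2 - 36*s + 216 = (s - 6)^2*(s + 6).
Partial fraction decomposition gives [-3/(s - 6)] + [(s - 6)^(-2)] + [2/(s + 6)].
Invert each term: -3/(s - 6) ↔ -3e^(6t); 1/(s - 6)^2 ↔ t·e^(6t); 2/(s + 6) ↔ 2e^(-6t).

t*exp(6*t) - 3*exp(6*t) + 2*exp(-6*t)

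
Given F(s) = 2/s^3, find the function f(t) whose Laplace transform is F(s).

Since L{t^2} = 2!/s^3 = 2/s^3, the inverse is t^2.

f(t) = t^2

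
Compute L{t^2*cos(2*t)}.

2*s*(s^2 - 12)/(s^2 + 4)^3

L{cos(2t)} = s/(s^2 + 4).
Then apply L{t^2·g(t)} = (-1)^2 d^2/ds^2[G(s)] with G(s) = s/(s^2 + 4):
differentiating 2 times and applying the sign gives 2*s*(s^2 - 12)/(s^2 + 4)^3.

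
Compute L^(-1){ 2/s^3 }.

Since L{t^2} = 2!/s^3 = 2/s^3, the inverse is t^2.

t^2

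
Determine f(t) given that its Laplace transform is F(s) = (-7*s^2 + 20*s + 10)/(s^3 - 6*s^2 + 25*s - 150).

Factor the denominator: s^3 - 6*s^2 + 25*s - 150 = (s - 6)*(s^2 + 25).
Partial fraction decomposition gives [-2/(s - 6)] + [-5*s/(s^2 + 25)] + [-10/(s^2 + 25)].
Invert each term: -2/(s - 6) ↔ -2e^(6t); -5·s/(s^2 + 25) ↔ -5cos(5t); -2·5/(s^2 + 25) ↔ -2sin(5t).

f(t) = -2*exp(6*t) - 2*sin(5*t) - 5*cos(5*t)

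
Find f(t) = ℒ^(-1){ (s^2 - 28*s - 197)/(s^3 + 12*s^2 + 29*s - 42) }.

f(t) = -4*exp(t) - exp(-6*t) + 6*exp(-7*t)

Factor the denominator: s^3 + 12*s^2 + 29*s - 42 = (s - 1)*(s + 6)*(s + 7).
Partial fraction decomposition gives [-4/(s - 1)] + [6/(s + 7)] + [-1/(s + 6)].
Invert each term: -4/(s - 1) ↔ -4e^(t); 6/(s + 7) ↔ 6e^(-7t); -1/(s + 6) ↔ -e^(-6t).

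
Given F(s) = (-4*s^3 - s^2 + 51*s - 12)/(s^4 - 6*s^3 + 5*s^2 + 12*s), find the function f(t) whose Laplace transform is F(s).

f(t) = -4*exp(4*t) - 2*exp(3*t) - 1 + 3*exp(-t)

Factor the denominator: s^4 - 6*s^3 + 5*s^2 + 12*s = s*(s - 4)*(s - 3)*(s + 1).
Partial fraction decomposition gives [-2/(s - 3)] + [3/(s + 1)] + [-1/s] + [-4/(s - 4)].
Invert each term: -2/(s - 3) ↔ -2e^(3t); 3/(s + 1) ↔ 3e^(-t); -1/(s - 0) ↔ -e^(0t); -4/(s - 4) ↔ -4e^(4t).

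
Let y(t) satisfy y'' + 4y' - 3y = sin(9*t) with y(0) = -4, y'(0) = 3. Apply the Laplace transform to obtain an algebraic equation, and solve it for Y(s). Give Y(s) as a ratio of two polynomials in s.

Laplace-transform each side.
Using L{y''} = s^2 Y - s·y(0) - y'(0) and L{y'} = sY - y(0), with y(0) = -4, y'(0) = 3, the left side becomes (s^2 + 4*s - 3)Y - (-4*s - 13).
The right side is L{sin(9*t)} = 9/(s^2 + 81).
So (s^2 + 4*s - 3)Y = 9/(s^2 + 81) + (-4*s - 13).
Divide through and combine into a single rational function.

Y(s) = (-4*s^3 - 13*s^2 - 324*s - 1044)/(s^4 + 4*s^3 + 78*s^2 + 324*s - 243)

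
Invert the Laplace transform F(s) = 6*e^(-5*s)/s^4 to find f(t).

f(t) = Heaviside(t - 5)*((t - 5)^3)

The factor e^(-5s) signals a time shift by c = 5 (second shifting theorem).
L{t^3} = 3!/s^4 = 6/s^4, so L^-1{6/s^4} = t^3.
Hence the inverse is u(t - 5) times that function evaluated at t - 5.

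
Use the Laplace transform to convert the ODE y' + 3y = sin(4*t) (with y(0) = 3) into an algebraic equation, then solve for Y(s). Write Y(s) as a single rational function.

Y(s) = (3*s^2 + 52)/(s^3 + 3*s^2 + 16*s + 48)

Laplace-transform each side.
The derivative rules (L{y'} = sY - y(0) = sY - 3) turn the left side into (s + 3)Y - (3).
The right side is L{sin(4*t)} = 4/(s^2 + 16).
So (s + 3)Y = 4/(s^2 + 16) + (3).
Solve for Y(s) and write it as one ratio of polynomials.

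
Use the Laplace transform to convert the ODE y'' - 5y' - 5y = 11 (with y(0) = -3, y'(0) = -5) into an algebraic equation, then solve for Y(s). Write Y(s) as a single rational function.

Y(s) = (-3*s^2 + 10*s + 11)/(s^3 - 5*s^2 - 5*s)

Apply the Laplace transform to the equation.
With L{y''} = s^2 Y - s·y(0) - y'(0) and L{y'} = sY - y(0), with y(0) = -3, y'(0) = -5: the LHS transforms to (s^2 - 5*s - 5)Y - (-3*s + 10).
The right side is L{11} = 11/s.
So (s^2 - 5*s - 5)Y = 11/s + (-3*s + 10).
Isolate Y and clear denominators.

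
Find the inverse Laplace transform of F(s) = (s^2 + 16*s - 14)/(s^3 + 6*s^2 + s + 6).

Factor the denominator: s^3 + 6*s^2 + s + 6 = (s + 6)*(s^2 + 1).
Partial fraction decomposition gives [-2/(s + 6)] + [3*s/(s^2 + 1)] + [-2/(s^2 + 1)].
Invert each term: -2/(s + 6) ↔ -2e^(-6t); 3·s/(s^2 + 1) ↔ 3cos(t); -2·1/(s^2 + 1) ↔ -2sin(t).

-2*sin(t) + 3*cos(t) - 2*exp(-6*t)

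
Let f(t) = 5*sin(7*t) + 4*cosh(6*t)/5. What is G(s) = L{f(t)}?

Apply the Laplace transform termwise.
(5)·[L{sin(7t)} = 7/(s^2 + 49)]; (4/5)·[L{cosh(6t)} = s/(s^2 - 36)].

G(s) = 4*s/(5*(s^2 - 36)) + 35/(s^2 + 49)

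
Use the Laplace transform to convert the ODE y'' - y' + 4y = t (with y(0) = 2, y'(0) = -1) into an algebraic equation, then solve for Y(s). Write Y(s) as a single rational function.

Y(s) = (2*s^3 - 3*s^2 + 1)/(s^4 - s^3 + 4*s^2)

Laplace-transform each side.
Using L{y''} = s^2 Y - s·y(0) - y'(0) and L{y'} = sY - y(0), with y(0) = 2, y'(0) = -1, the left side becomes (s^2 - s + 4)Y - (2*s - 3).
The right side is L{t} = s^(-2).
So (s^2 - s + 4)Y = s^(-2) + (2*s - 3).
Divide through and combine into a single rational function.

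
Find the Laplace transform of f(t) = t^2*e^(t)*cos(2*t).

L{cos(2t)} = s/(s^2 + 4).
Multiplying by e^(t) shifts s → s - 1, so L{e^(t)*cos(2*t)} = (s - 1)/((s - 1)^2 + 4).
Then apply L{t^2·g(t)} = (-1)^2 d^2/ds^2[G(s)] with G(s) = (s - 1)/((s - 1)^2 + 4):
differentiating 2 times and applying the sign gives 2*(s - 1)*(s^2 - 2*s - 11)/(s^2 - 2*s + 5)^3.

2*(s - 1)*(s^2 - 2*s - 11)/(s^2 - 2*s + 5)^3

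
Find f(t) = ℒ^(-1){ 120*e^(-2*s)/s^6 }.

f(t) = Heaviside(t - 2)*((t - 2)^5)

The factor e^(-2s) signals a time shift by c = 2 (second shifting theorem).
L{t^5} = 5!/s^6 = 120/s^6, so L^-1{120/s^6} = t^5.
Hence the inverse is u(t - 2) times that function evaluated at t - 2.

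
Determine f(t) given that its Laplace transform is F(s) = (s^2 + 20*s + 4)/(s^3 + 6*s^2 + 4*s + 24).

Factor the denominator: s^3 + 6*s^2 + 4*s + 24 = (s + 6)*(s^2 + 4).
Partial fraction decomposition gives [-2/(s + 6)] + [3*s/(s^2 + 4)] + [2/(s^2 + 4)].
Invert each term: -2/(s + 6) ↔ -2e^(-6t); 3·s/(s^2 + 4) ↔ 3cos(2t); 1·2/(s^2 + 4) ↔ sin(2t).

f(t) = sin(2*t) + 3*cos(2*t) - 2*exp(-6*t)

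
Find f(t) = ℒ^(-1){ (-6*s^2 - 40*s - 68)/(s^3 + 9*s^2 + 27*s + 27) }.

f(t) = -t^2*exp(-3*t) - 4*t*exp(-3*t) - 6*exp(-3*t)

Factor the denominator: s^3 + 9*s^2 + 27*s + 27 = (s + 3)^3.
Partial fraction decomposition gives [-6/(s + 3)] + [-4/(s + 3)^2] + [-2/(s + 3)^3].
Invert each term: -6/(s + 3) ↔ -6e^(-3t); -4/(s + 3)^2 ↔ -4t·e^(-3t); -2/(s + 3)^3 ↔ (-1)t^2·e^(-3t).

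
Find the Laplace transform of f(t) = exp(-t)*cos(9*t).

L{cos(9t)} = s/(s^2 + 81).
By the first shifting theorem, multiplying by e^(-t) replaces s with s + 1.

(s + 1)/((s + 1)^2 + 81)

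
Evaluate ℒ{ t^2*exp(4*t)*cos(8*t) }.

L{cos(8t)} = s/(s^2 + 64).
Multiplying by e^(4t) shifts s → s - 4, so L{exp(4*t)*cos(8*t)} = (s - 4)/((s - 4)^2 + 64).
Then apply L{t^2·g(t)} = (-1)^2 d^2/ds^2[G(s)] with G(s) = (s - 4)/((s - 4)^2 + 64):
differentiating 2 times and applying the sign gives 2*(s - 4)*(s^2 - 8*s - 176)/(s^2 - 8*s + 80)^3.

2*(s - 4)*(s^2 - 8*s - 176)/(s^2 - 8*s + 80)^3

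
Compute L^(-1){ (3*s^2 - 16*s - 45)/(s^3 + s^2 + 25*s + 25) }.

Factor the denominator: s^3 + s^2 + 25*s + 25 = (s + 1)*(s^2 + 25).
Partial fraction decomposition gives [-1/(s + 1)] + [4*s/(s^2 + 25)] + [-20/(s^2 + 25)].
Invert each term: -1/(s + 1) ↔ -e^(-t); 4·s/(s^2 + 25) ↔ 4cos(5t); -4·5/(s^2 + 25) ↔ -4sin(5t).

-4*sin(5*t) + 4*cos(5*t) - exp(-t)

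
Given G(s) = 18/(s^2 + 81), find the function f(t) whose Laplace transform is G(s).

f(t) = 2*sin(9*t)

Since L{sin(9t)} = 9/(s^2 + 81), the inverse is sin(9*t), scaled by 2.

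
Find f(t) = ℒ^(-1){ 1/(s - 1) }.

f(t) = exp(t)

Since L{e^(t)} = 1/(s - 1), the inverse is e^(t).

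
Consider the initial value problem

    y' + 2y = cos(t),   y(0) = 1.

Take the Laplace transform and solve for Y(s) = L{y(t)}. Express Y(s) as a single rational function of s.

Y(s) = (s^2 + s + 1)/(s^3 + 2*s^2 + s + 2)

Laplace-transform each side.
Using L{y'} = sY - y(0) = sY - 1, the left side becomes (s + 2)Y - (1).
The right side is L{cos(t)} = s/(s^2 + 1).
So (s + 2)Y = s/(s^2 + 1) + (1).
Isolate Y and clear denominators.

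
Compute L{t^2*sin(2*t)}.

4*(3*s^2 - 4)/(s^2 + 4)^3

L{sin(2t)} = 2/(s^2 + 4).
Then apply L{t^2·g(t)} = (-1)^2 d^2/ds^2[G(s)] with G(s) = 2/(s^2 + 4):
differentiating 2 times and applying the sign gives 4*(3*s^2 - 4)/(s^2 + 4)^3.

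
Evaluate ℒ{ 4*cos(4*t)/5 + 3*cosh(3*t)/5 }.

4*s/(5*(s^2 + 16)) + 3*s/(5*(s^2 - 9))

By linearity of the Laplace transform, transform each term separately.
(4/5)·[L{cos(4t)} = s/(s^2 + 16)]; (3/5)·[L{cosh(3t)} = s/(s^2 - 9)].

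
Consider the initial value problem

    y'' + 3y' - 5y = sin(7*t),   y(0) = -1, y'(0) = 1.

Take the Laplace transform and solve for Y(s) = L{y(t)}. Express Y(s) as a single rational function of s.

Y(s) = (-s^3 - 2*s^2 - 49*s - 91)/(s^4 + 3*s^3 + 44*s^2 + 147*s - 245)

Apply the Laplace transform to the equation.
Using L{y''} = s^2 Y - s·y(0) - y'(0) and L{y'} = sY - y(0), with y(0) = -1, y'(0) = 1, the left side becomes (s^2 + 3*s - 5)Y - (-s - 2).
The right side is L{sin(7*t)} = 7/(s^2 + 49).
So (s^2 + 3*s - 5)Y = 7/(s^2 + 49) + (-s - 2).
Isolate Y and clear denominators.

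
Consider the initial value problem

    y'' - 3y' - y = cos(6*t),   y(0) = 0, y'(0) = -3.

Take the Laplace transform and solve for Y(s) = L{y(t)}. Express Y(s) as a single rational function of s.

Transform both sides with L{·}.
With L{y''} = s^2 Y - s·y(0) - y'(0) and L{y'} = sY - y(0), with y(0) = 0, y'(0) = -3: the LHS transforms to (s^2 - 3*s - 1)Y - (-3).
The right side is L{cos(6*t)} = s/(s^2 + 36).
So (s^2 - 3*s - 1)Y = s/(s^2 + 36) + (-3).
Isolate Y and clear denominators.

Y(s) = (-3*s^2 + s - 108)/(s^4 - 3*s^3 + 35*s^2 - 108*s - 36)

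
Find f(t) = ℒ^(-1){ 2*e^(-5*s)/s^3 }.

f(t) = Heaviside(t - 5)*((t - 5)^2)

The factor e^(-5s) signals a time shift by c = 5 (second shifting theorem).
L{t^2} = 2!/s^3 = 2/s^3, so L^-1{2/s^3} = t^2.
Hence the inverse is u(t - 5) times that function evaluated at t - 5.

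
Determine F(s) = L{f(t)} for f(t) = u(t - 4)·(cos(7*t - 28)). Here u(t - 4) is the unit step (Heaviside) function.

F(s) = s*exp(-4*s)/(s^2 + 49)

By the second shifting theorem, L{u(t - c)·g(t - c)} = e^(-cs)·G(s) with c = 4 and G(s) = L{g(t)}.
L{cos(7t)} = s/(s^2 + 49).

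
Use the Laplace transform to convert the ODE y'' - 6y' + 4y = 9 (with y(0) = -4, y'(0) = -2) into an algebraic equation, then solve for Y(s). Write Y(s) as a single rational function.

Apply the Laplace transform to the equation.
With L{y''} = s^2 Y - s·y(0) - y'(0) and L{y'} = sY - y(0), with y(0) = -4, y'(0) = -2: the LHS transforms to (s^2 - 6*s + 4)Y - (-4*s + 22).
The right side is L{9} = 9/s.
So (s^2 - 6*s + 4)Y = 9/s + (-4*s + 22).
Isolate Y and clear denominators.

Y(s) = (-4*s^2 + 22*s + 9)/(s^3 - 6*s^2 + 4*s)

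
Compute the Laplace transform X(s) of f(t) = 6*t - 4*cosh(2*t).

X(s) = -4*s/(s^2 - 4) + 6/s^2

By linearity of the Laplace transform, transform each term separately.
(6)·[L{t} = 1!/s^2 = 1/s^2]; (-4)·[L{cosh(2t)} = s/(s^2 - 4)].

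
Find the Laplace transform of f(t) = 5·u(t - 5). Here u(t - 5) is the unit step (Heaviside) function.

5*exp(-5*s)/s

By the second shifting theorem, L{u(t - c)·g(t - c)} = e^(-cs)·H(s) with c = 5 and H(s) = L{g(t)}.
L{5} = 5/s.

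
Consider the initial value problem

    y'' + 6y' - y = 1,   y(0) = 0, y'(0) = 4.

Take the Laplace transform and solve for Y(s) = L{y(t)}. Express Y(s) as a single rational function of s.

Y(s) = (4*s + 1)/(s^3 + 6*s^2 - s)

Apply the Laplace transform to the equation.
With L{y''} = s^2 Y - s·y(0) - y'(0) and L{y'} = sY - y(0), with y(0) = 0, y'(0) = 4: the LHS transforms to (s^2 + 6*s - 1)Y - (4).
The right side is L{1} = 1/s.
So (s^2 + 6*s - 1)Y = 1/s + (4).
Isolate Y and clear denominators.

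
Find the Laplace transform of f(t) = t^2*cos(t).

2*s*(s^2 - 3)/(s^2 + 1)^3

L{cos(t)} = s/(s^2 + 1).
Then apply L{t^2·g(t)} = (-1)^2 d^2/ds^2[G(s)] with G(s) = s/(s^2 + 1):
differentiating 2 times and applying the sign gives 2*s*(s^2 - 3)/(s^2 + 1)^3.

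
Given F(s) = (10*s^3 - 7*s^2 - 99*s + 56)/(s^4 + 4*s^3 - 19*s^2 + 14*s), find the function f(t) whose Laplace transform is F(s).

f(t) = -5*exp(2*t) + 5*exp(t) + 4 + 6*exp(-7*t)

Factor the denominator: s^4 + 4*s^3 - 19*s^2 + 14*s = s*(s - 2)*(s - 1)*(s + 7).
Partial fraction decomposition gives [4/s] + [-5/(s - 2)] + [6/(s + 7)] + [5/(s - 1)].
Invert each term: 4/(s - 0) ↔ 4e^(0t); -5/(s - 2) ↔ -5e^(2t); 6/(s + 7) ↔ 6e^(-7t); 5/(s - 1) ↔ 5e^(t).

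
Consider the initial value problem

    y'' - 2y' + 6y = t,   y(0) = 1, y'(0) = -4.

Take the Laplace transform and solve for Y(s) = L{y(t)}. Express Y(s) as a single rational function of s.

Take the Laplace transform of both sides.
With L{y''} = s^2 Y - s·y(0) - y'(0) and L{y'} = sY - y(0), with y(0) = 1, y'(0) = -4: the LHS transforms to (s^2 - 2*s + 6)Y - (s - 6).
The right side is L{t} = s^(-2).
So (s^2 - 2*s + 6)Y = s^(-2) + (s - 6).
Isolate Y and clear denominators.

Y(s) = (s^3 - 6*s^2 + 1)/(s^4 - 2*s^3 + 6*s^2)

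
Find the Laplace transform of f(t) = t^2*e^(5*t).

2/(s - 5)^3

L{e^(5t)} = 1/(s - 5).
Then apply L{t^2·g(t)} = (-1)^2 d^2/ds^2[G(s)] with G(s) = 1/(s - 5):
differentiating 2 times and applying the sign gives 2/(s - 5)^3.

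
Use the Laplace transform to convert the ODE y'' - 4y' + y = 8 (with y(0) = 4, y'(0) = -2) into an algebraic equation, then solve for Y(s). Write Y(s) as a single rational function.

Y(s) = (4*s^2 - 18*s + 8)/(s^3 - 4*s^2 + s)

Apply the Laplace transform to the equation.
The derivative rules (L{y''} = s^2 Y - s·y(0) - y'(0) and L{y'} = sY - y(0), with y(0) = 4, y'(0) = -2) turn the left side into (s^2 - 4*s + 1)Y - (4*s - 18).
The right side is L{8} = 8/s.
So (s^2 - 4*s + 1)Y = 8/s + (4*s - 18).
Isolate Y and clear denominators.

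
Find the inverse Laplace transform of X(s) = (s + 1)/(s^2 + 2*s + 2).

Rewrite the denominator: s^2 + 2*s + 2 = (s + 1)^2 + 1.
The form in (s + 1) signals a first-shifting-theorem factor e^(-t).
Since L{cos(t)} = s/(s^2 + 1), the inverse is e^(-t)*cos(t).

exp(-t)*cos(t)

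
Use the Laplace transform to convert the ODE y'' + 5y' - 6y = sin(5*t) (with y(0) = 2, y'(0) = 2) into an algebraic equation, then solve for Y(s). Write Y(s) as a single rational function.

Y(s) = (2*s^3 + 12*s^2 + 50*s + 305)/(s^4 + 5*s^3 + 19*s^2 + 125*s - 150)

Take the Laplace transform of both sides.
Using L{y''} = s^2 Y - s·y(0) - y'(0) and L{y'} = sY - y(0), with y(0) = 2, y'(0) = 2, the left side becomes (s^2 + 5*s - 6)Y - (2*s + 12).
The right side is L{sin(5*t)} = 5/(s^2 + 25).
So (s^2 + 5*s - 6)Y = 5/(s^2 + 25) + (2*s + 12).
Solve for Y(s) and write it as one ratio of polynomials.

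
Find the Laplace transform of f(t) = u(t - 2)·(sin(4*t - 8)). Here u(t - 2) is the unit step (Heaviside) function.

4*exp(-2*s)/(s^2 + 16)

By the second shifting theorem, L{u(t - c)·g(t - c)} = e^(-cs)·H(s) with c = 2 and H(s) = L{g(t)}.
L{sin(4t)} = 4/(s^2 + 16).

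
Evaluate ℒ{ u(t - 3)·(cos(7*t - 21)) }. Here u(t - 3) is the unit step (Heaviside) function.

s*exp(-3*s)/(s^2 + 49)

By the second shifting theorem, L{u(t - c)·g(t - c)} = e^(-cs)·G(s) with c = 3 and G(s) = L{g(t)}.
L{cos(7t)} = s/(s^2 + 49).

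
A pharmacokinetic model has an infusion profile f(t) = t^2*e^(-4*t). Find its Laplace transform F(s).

F(s) = 2/(s + 4)^3

L{e^(-4t)} = 1/(s + 4).
Then apply L{t^2·g(t)} = (-1)^2 d^2/ds^2[G(s)] with G(s) = 1/(s + 4):
differentiating 2 times and applying the sign gives 2/(s + 4)^3.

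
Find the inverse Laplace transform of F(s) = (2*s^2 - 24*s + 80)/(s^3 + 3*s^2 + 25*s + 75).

Factor the denominator: s^3 + 3*s^2 + 25*s + 75 = (s + 3)*(s^2 + 25).
Partial fraction decomposition gives [5/(s + 3)] + [-3*s/(s^2 + 25)] + [-15/(s^2 + 25)].
Invert each term: 5/(s + 3) ↔ 5e^(-3t); -3·s/(s^2 + 25) ↔ -3cos(5t); -3·5/(s^2 + 25) ↔ -3sin(5t).

-3*sin(5*t) - 3*cos(5*t) + 5*exp(-3*t)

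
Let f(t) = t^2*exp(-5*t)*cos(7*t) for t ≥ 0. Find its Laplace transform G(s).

G(s) = 2*(s + 5)*(s^2 + 10*s - 122)/(s^2 + 10*s + 74)^3

L{cos(7t)} = s/(s^2 + 49).
Multiplying by e^(-5t) shifts s → s + 5, so L{exp(-5*t)*cos(7*t)} = (s + 5)/((s + 5)^2 + 49).
Then apply L{t^2·g(t)} = (-1)^2 d^2/ds^2[H(s)] with H(s) = (s + 5)/((s + 5)^2 + 49):
differentiating 2 times and applying the sign gives 2*(s + 5)*(s^2 + 10*s - 122)/(s^2 + 10*s + 74)^3.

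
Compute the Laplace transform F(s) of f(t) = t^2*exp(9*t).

F(s) = 2/(s - 9)^3

L{e^(9t)} = 1/(s - 9).
Then apply L{t^2·g(t)} = (-1)^2 d^2/ds^2[G(s)] with G(s) = 1/(s - 9):
differentiating 2 times and applying the sign gives 2/(s - 9)^3.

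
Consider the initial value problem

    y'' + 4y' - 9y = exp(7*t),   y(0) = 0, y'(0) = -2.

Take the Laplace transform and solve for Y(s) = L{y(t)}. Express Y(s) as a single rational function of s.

Apply the Laplace transform to the equation.
With L{y''} = s^2 Y - s·y(0) - y'(0) and L{y'} = sY - y(0), with y(0) = 0, y'(0) = -2: the LHS transforms to (s^2 + 4*s - 9)Y - (-2).
The right side is L{exp(7*t)} = 1/(s - 7).
So (s^2 + 4*s - 9)Y = 1/(s - 7) + (-2).
Divide through and combine into a single rational function.

Y(s) = (-2*s + 15)/(s^3 - 3*s^2 - 37*s + 63)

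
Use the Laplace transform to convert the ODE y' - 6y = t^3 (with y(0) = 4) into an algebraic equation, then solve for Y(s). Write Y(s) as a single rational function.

Y(s) = (4*s^4 + 6)/(s^5 - 6*s^4)

Laplace-transform each side.
The derivative rules (L{y'} = sY - y(0) = sY - 4) turn the left side into (s - 6)Y - (4).
The right side is L{t^3} = 6/s^4.
So (s - 6)Y = 6/s^4 + (4).
Solve for Y(s) and write it as one ratio of polynomials.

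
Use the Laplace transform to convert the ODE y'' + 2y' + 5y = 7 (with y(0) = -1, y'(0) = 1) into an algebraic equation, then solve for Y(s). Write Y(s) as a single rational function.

Y(s) = (-s^2 - s + 7)/(s^3 + 2*s^2 + 5*s)

Laplace-transform each side.
The derivative rules (L{y''} = s^2 Y - s·y(0) - y'(0) and L{y'} = sY - y(0), with y(0) = -1, y'(0) = 1) turn the left side into (s^2 + 2*s + 5)Y - (-s - 1).
The right side is L{7} = 7/s.
So (s^2 + 2*s + 5)Y = 7/s + (-s - 1).
Isolate Y and clear denominators.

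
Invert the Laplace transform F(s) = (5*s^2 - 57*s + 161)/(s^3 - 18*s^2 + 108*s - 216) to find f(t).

Factor the denominator: s^3 - 18*s^2 + 108*s - 216 = (s - 6)^3.
Partial fraction decomposition gives [5/(s - 6)] + [3/(s - 6)^2] + [-1/(s - 6)^3].
Invert each term: 5/(s - 6) ↔ 5e^(6t); 3/(s - 6)^2 ↔ 3t·e^(6t); -1/(s - 6)^3 ↔ (-1/2)t^2·e^(6t).

f(t) = -t^2*exp(6*t)/2 + 3*t*exp(6*t) + 5*exp(6*t)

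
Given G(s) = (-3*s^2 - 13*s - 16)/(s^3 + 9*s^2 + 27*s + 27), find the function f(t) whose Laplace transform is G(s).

Factor the denominator: s^3 + 9*s^2 + 27*s + 27 = (s + 3)^3.
Partial fraction decomposition gives [-3/(s + 3)] + [5/(s + 3)^2] + [-4/(s + 3)^3].
Invert each term: -3/(s + 3) ↔ -3e^(-3t); 5/(s + 3)^2 ↔ 5t·e^(-3t); -4/(s + 3)^3 ↔ (-2)t^2·e^(-3t).

f(t) = -2*t^2*exp(-3*t) + 5*t*exp(-3*t) - 3*exp(-3*t)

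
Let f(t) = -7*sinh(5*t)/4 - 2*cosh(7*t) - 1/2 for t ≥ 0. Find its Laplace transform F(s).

The transform is linear, so treat each term independently.
L{-1/2} = (-1/2)/s; (-7/4)·[L{sinh(5t)} = 5/(s^2 - 25)]; (-2)·[L{cosh(7t)} = s/(s^2 - 49)].

F(s) = -2*s/(s^2 - 49) - 35/(4*(s^2 - 25)) - 1/(2*s)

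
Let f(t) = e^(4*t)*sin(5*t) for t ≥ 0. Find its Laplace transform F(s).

L{sin(5t)} = 5/(s^2 + 25).
By the first shifting theorem, multiplying by e^(4t) replaces s with s - 4.

F(s) = 5/((s - 4)^2 + 25)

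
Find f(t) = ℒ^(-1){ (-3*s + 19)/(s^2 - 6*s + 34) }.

Complete the square in the denominator: s^2 - 6*s + 34 = (s - 3)^2 + 5^2.
Split the numerator to match: -3*s + 19 = -3·(s - 3) + 2·5.
Invert each term: -3·(s - 3)/((s - 3)^2 + 25) ↔ -3e^(3t)cos(5t); 2·5/((s - 3)^2 + 25) ↔ 2e^(3t)sin(5t).

f(t) = 2*exp(3*t)*sin(5*t) - 3*exp(3*t)*cos(5*t)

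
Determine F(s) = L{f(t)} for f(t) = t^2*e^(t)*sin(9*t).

L{sin(9t)} = 9/(s^2 + 81).
Multiplying by e^(t) shifts s → s - 1, so L{e^(t)*sin(9*t)} = 9/((s - 1)^2 + 81).
Then apply L{t^2·g(t)} = (-1)^2 d^2/ds^2[G(s)] with G(s) = 9/((s - 1)^2 + 81):
differentiating 2 times and applying the sign gives 54*(s^2 - 2*s - 26)/(s^2 - 2*s + 82)^3.

F(s) = 54*(s^2 - 2*s - 26)/(s^2 - 2*s + 82)^3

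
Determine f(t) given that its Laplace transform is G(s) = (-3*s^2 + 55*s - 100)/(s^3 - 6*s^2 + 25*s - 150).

Factor the denominator: s^3 - 6*s^2 + 25*s - 150 = (s - 6)*(s^2 + 25).
Partial fraction decomposition gives [2/(s - 6)] + [-5*s/(s^2 + 25)] + [25/(s^2 + 25)].
Invert each term: 2/(s - 6) ↔ 2e^(6t); -5·s/(s^2 + 25) ↔ -5cos(5t); 5·5/(s^2 + 25) ↔ 5sin(5t).

f(t) = 2*exp(6*t) + 5*sin(5*t) - 5*cos(5*t)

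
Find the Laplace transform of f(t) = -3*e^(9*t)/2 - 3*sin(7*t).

-21/(s^2 + 49) - 3/(2*(s - 9))

Apply the Laplace transform termwise.
(-3/2)·[L{e^(9t)} = 1/(s - 9)]; (-3)·[L{sin(7t)} = 7/(s^2 + 49)].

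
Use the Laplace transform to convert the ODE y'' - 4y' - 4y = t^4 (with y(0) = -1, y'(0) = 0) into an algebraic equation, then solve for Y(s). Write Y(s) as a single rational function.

Y(s) = (-s^6 + 4*s^5 + 24)/(s^7 - 4*s^6 - 4*s^5)

Transform both sides with L{·}.
Using L{y''} = s^2 Y - s·y(0) - y'(0) and L{y'} = sY - y(0), with y(0) = -1, y'(0) = 0, the left side becomes (s^2 - 4*s - 4)Y - (-s + 4).
The right side is L{t^4} = 24/s^5.
So (s^2 - 4*s - 4)Y = 24/s^5 + (-s + 4).
Divide through and combine into a single rational function.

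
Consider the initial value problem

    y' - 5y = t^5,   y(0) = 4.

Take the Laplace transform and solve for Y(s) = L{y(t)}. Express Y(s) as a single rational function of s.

Take the Laplace transform of both sides.
With L{y'} = sY - y(0) = sY - 4: the LHS transforms to (s - 5)Y - (4).
The right side is L{t^5} = 120/s^6.
So (s - 5)Y = 120/s^6 + (4).
Solve for Y(s) and write it as one ratio of polynomials.

Y(s) = (4*s^6 + 120)/(s^7 - 5*s^6)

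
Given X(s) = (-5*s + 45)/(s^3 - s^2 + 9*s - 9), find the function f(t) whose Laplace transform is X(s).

Factor the denominator: s^3 - s^2 + 9*s - 9 = (s - 1)*(s^2 + 9).
Partial fraction decomposition gives [4/(s - 1)] + [-4*s/(s^2 + 9)] + [-9/(s^2 + 9)].
Invert each term: 4/(s - 1) ↔ 4e^(t); -4·s/(s^2 + 9) ↔ -4cos(3t); -3·3/(s^2 + 9) ↔ -3sin(3t).

f(t) = 4*exp(t) - 3*sin(3*t) - 4*cos(3*t)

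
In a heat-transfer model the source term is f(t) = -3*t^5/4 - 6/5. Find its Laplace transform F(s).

F(s) = -6/(5*s) - 90/s^6

Apply the Laplace transform termwise.
L{-6/5} = (-6/5)/s; (-3/4)·[L{t^5} = 5!/s^6 = 120/s^6].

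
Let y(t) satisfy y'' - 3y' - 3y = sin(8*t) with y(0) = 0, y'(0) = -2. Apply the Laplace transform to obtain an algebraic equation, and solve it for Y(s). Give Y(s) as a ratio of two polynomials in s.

Y(s) = (-2*s^2 - 120)/(s^4 - 3*s^3 + 61*s^2 - 192*s - 192)

Laplace-transform each side.
The derivative rules (L{y''} = s^2 Y - s·y(0) - y'(0) and L{y'} = sY - y(0), with y(0) = 0, y'(0) = -2) turn the left side into (s^2 - 3*s - 3)Y - (-2).
The right side is L{sin(8*t)} = 8/(s^2 + 64).
So (s^2 - 3*s - 3)Y = 8/(s^2 + 64) + (-2).
Solve for Y(s) and write it as one ratio of polynomials.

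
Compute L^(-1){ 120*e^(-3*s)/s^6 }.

Heaviside(t - 3)*((t - 3)^5)

The factor e^(-3s) signals a time shift by c = 3 (second shifting theorem).
L{t^5} = 5!/s^6 = 120/s^6, so L^-1{120/s^6} = t^5.
Hence the inverse is u(t - 3) times that function evaluated at t - 3.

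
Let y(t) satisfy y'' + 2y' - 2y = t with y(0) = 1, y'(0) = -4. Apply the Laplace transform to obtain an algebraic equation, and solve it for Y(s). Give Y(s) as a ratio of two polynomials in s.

Y(s) = (s^3 - 2*s^2 + 1)/(s^4 + 2*s^3 - 2*s^2)

Laplace-transform each side.
Using L{y''} = s^2 Y - s·y(0) - y'(0) and L{y'} = sY - y(0), with y(0) = 1, y'(0) = -4, the left side becomes (s^2 + 2*s - 2)Y - (s - 2).
The right side is L{t} = s^(-2).
So (s^2 + 2*s - 2)Y = s^(-2) + (s - 2).
Solve for Y(s) and write it as one ratio of polynomials.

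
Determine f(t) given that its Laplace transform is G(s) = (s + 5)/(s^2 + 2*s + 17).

Complete the square in the denominator: s^2 + 2*s + 17 = (s + 1)^2 + 4^2.
Split the numerator to match: s + 5 = 1·(s + 1) + 1·4.
Invert each term: 1·(s + 1)/((s + 1)^2 + 16) ↔ e^(-t)cos(4t); 1·4/((s + 1)^2 + 16) ↔ e^(-t)sin(4t).

f(t) = exp(-t)*sin(4*t) + exp(-t)*cos(4*t)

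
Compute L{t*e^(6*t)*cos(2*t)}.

(s - 8)*(s - 4)/(s^2 - 12*s + 40)^2

L{cos(2t)} = s/(s^2 + 4).
Multiplying by e^(6t) shifts s → s - 6, so L{e^(6*t)*cos(2*t)} = (s - 6)/((s - 6)^2 + 4).
Then apply L{t·g(t)} = -d/ds[H(s)] with H(s) = (s - 6)/((s - 6)^2 + 4):
differentiating 1 time and applying the sign gives (s - 8)*(s - 4)/(s^2 - 12*s + 40)^2.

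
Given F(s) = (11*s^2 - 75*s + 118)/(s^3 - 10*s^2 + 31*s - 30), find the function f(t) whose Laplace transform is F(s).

f(t) = 3*exp(5*t) + 4*exp(3*t) + 4*exp(2*t)

Factor the denominator: s^3 - 10*s^2 + 31*s - 30 = (s - 5)*(s - 3)*(s - 2).
Partial fraction decomposition gives [4/(s - 3)] + [3/(s - 5)] + [4/(s - 2)].
Invert each term: 4/(s - 3) ↔ 4e^(3t); 3/(s - 5) ↔ 3e^(5t); 4/(s - 2) ↔ 4e^(2t).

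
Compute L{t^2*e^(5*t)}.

2/(s - 5)^3

L{e^(5t)} = 1/(s - 5).
Then apply L{t^2·g(t)} = (-1)^2 d^2/ds^2[G(s)] with G(s) = 1/(s - 5):
differentiating 2 times and applying the sign gives 2/(s - 5)^3.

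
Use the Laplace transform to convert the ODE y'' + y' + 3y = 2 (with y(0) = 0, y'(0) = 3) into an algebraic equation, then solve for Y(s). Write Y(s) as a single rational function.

Laplace-transform each side.
With L{y''} = s^2 Y - s·y(0) - y'(0) and L{y'} = sY - y(0), with y(0) = 0, y'(0) = 3: the LHS transforms to (s^2 + s + 3)Y - (3).
The right side is L{2} = 2/s.
So (s^2 + s + 3)Y = 2/s + (3).
Solve for Y(s) and write it as one ratio of polynomials.

Y(s) = (3*s + 2)/(s^3 + s^2 + 3*s)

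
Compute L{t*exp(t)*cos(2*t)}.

(s - 3)*(s + 1)/(s^2 - 2*s + 5)^2

L{cos(2t)} = s/(s^2 + 4).
Multiplying by e^(t) shifts s → s - 1, so L{exp(t)*cos(2*t)} = (s - 1)/((s - 1)^2 + 4).
Then apply L{t·g(t)} = -d/ds[H(s)] with H(s) = (s - 1)/((s - 1)^2 + 4):
differentiating 1 time and applying the sign gives (s - 3)*(s + 1)/(s^2 - 2*s + 5)^2.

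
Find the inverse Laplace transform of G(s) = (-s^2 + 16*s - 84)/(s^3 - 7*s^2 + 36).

Factor the denominator: s^3 - 7*s^2 + 36 = (s - 6)*(s - 3)*(s + 2).
Partial fraction decomposition gives [-1/(s - 6)] + [3/(s - 3)] + [-3/(s + 2)].
Invert each term: -1/(s - 6) ↔ -e^(6t); 3/(s - 3) ↔ 3e^(3t); -3/(s + 2) ↔ -3e^(-2t).

-exp(6*t) + 3*exp(3*t) - 3*exp(-2*t)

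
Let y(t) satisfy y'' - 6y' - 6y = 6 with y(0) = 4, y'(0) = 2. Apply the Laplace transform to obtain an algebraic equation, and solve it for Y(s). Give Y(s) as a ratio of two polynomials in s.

Y(s) = (4*s^2 - 22*s + 6)/(s^3 - 6*s^2 - 6*s)

Apply the Laplace transform to the equation.
The derivative rules (L{y''} = s^2 Y - s·y(0) - y'(0) and L{y'} = sY - y(0), with y(0) = 4, y'(0) = 2) turn the left side into (s^2 - 6*s - 6)Y - (4*s - 22).
The right side is L{6} = 6/s.
So (s^2 - 6*s - 6)Y = 6/s + (4*s - 22).
Divide through and combine into a single rational function.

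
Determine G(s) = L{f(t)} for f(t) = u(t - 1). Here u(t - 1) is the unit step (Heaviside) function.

By the second shifting theorem, L{u(t - c)·g(t - c)} = e^(-cs)·H(s) with c = 1 and H(s) = L{g(t)}.
L{1} = 1/s.

G(s) = exp(-s)/s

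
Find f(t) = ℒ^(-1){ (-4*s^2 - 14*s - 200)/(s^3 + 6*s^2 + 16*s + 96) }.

f(t) = -5*sin(4*t) + cos(4*t) - 5*exp(-6*t)

Factor the denominator: s^3 + 6*s^2 + 16*s + 96 = (s + 6)*(s^2 + 16).
Partial fraction decomposition gives [-5/(s + 6)] + [s/(s^2 + 16)] + [-20/(s^2 + 16)].
Invert each term: -5/(s + 6) ↔ -5e^(-6t); 1·s/(s^2 + 16) ↔ cos(4t); -5·4/(s^2 + 16) ↔ -5sin(4t).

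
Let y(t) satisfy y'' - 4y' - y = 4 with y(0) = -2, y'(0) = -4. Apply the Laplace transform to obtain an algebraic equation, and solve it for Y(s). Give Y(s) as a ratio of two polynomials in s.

Y(s) = (-2*s^2 + 4*s + 4)/(s^3 - 4*s^2 - s)

Laplace-transform each side.
With L{y''} = s^2 Y - s·y(0) - y'(0) and L{y'} = sY - y(0), with y(0) = -2, y'(0) = -4: the LHS transforms to (s^2 - 4*s - 1)Y - (-2*s + 4).
The right side is L{4} = 4/s.
So (s^2 - 4*s - 1)Y = 4/s + (-2*s + 4).
Solve for Y(s) and write it as one ratio of polynomials.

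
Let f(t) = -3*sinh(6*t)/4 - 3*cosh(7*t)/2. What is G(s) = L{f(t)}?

By linearity of the Laplace transform, transform each term separately.
(-3/4)·[L{sinh(6t)} = 6/(s^2 - 36)]; (-3/2)·[L{cosh(7t)} = s/(s^2 - 49)].

G(s) = -3*s/(2*(s^2 - 49)) - 9/(2*(s^2 - 36))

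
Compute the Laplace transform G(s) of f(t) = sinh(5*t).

G(s) = 5/(s^2 - 25)

L{sinh(5t)} = 5/(s^2 - 25).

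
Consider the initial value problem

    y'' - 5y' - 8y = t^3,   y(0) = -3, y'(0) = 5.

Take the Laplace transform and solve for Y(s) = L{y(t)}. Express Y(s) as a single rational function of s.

Y(s) = (-3*s^5 + 20*s^4 + 6)/(s^6 - 5*s^5 - 8*s^4)

Laplace-transform each side.
Using L{y''} = s^2 Y - s·y(0) - y'(0) and L{y'} = sY - y(0), with y(0) = -3, y'(0) = 5, the left side becomes (s^2 - 5*s - 8)Y - (-3*s + 20).
The right side is L{t^3} = 6/s^4.
So (s^2 - 5*s - 8)Y = 6/s^4 + (-3*s + 20).
Solve for Y(s) and write it as one ratio of polynomials.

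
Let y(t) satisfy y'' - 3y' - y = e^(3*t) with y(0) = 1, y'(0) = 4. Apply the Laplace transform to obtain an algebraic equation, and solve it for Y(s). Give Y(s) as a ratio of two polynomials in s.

Y(s) = (s^2 - 2*s - 2)/(s^3 - 6*s^2 + 8*s + 3)

Take the Laplace transform of both sides.
With L{y''} = s^2 Y - s·y(0) - y'(0) and L{y'} = sY - y(0), with y(0) = 1, y'(0) = 4: the LHS transforms to (s^2 - 3*s - 1)Y - (s + 1).
The right side is L{e^(3*t)} = 1/(s - 3).
So (s^2 - 3*s - 1)Y = 1/(s - 3) + (s + 1).
Solve for Y(s) and write it as one ratio of polynomials.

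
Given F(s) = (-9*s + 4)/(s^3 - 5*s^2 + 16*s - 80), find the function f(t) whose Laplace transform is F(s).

Factor the denominator: s^3 - 5*s^2 + 16*s - 80 = (s - 5)*(s^2 + 16).
Partial fraction decomposition gives [-1/(s - 5)] + [s/(s^2 + 16)] + [-4/(s^2 + 16)].
Invert each term: -1/(s - 5) ↔ -e^(5t); 1·s/(s^2 + 16) ↔ cos(4t); -1·4/(s^2 + 16) ↔ -sin(4t).

f(t) = -exp(5*t) - sin(4*t) + cos(4*t)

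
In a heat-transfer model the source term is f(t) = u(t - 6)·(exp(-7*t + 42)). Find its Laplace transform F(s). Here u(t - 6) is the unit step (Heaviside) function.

By the second shifting theorem, L{u(t - c)·g(t - c)} = e^(-cs)·G(s) with c = 6 and G(s) = L{g(t)}.
L{e^(-7t)} = 1/(s + 7).

F(s) = exp(-6*s)/(s + 7)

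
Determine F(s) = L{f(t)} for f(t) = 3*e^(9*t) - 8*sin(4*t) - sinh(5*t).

The transform is linear, so treat each term independently.
(-8)·[L{sin(4t)} = 4/(s^2 + 16)]; (-1)·[L{sinh(5t)} = 5/(s^2 - 25)]; (3)·[L{e^(9t)} = 1/(s - 9)].

F(s) = -32/(s^2 + 16) - 5/(s^2 - 25) + 3/(s - 9)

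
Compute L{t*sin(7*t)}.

L{sin(7t)} = 7/(s^2 + 49).
Then apply L{t·g(t)} = -d/ds[H(s)] with H(s) = 7/(s^2 + 49):
differentiating 1 time and applying the sign gives 14*s/(s^2 + 49)^2.

14*s/(s^2 + 49)^2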